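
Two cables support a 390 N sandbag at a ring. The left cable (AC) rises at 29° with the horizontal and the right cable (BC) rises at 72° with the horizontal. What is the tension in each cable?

T_AC = 122.8 N, T_BC = 347.5 N

ΣF_x = 0: −T_AC·cos29° + T_BC·cos72° = 0 → T_BC = 2.83033·T_AC.
ΣF_y = 0: T_AC·sin29° + T_BC·sin72° = 390.
Substitute: T_AC·(0.48481 + 2.83033·0.951057) = 390 → T_AC = 122.772 ≈ 122.8 N.
Then T_BC = 2.83033 × 122.772 = 347.5 N.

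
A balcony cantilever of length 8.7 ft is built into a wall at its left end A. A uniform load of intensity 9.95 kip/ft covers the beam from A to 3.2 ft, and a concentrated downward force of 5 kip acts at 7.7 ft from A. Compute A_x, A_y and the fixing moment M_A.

A_x = 0, A_y = 36.84 kip, M_A = 89.44 kip·ft

Resultant of the distributed load: 9.95 × 3.2 = 31.84 kip at 1.6 ft from A.
ΣF_x = 0: A_x = 0.
ΣF_y = 0: A_y − 9.95·3.2 − 5 = 0 → A_y = 36.84 kip.
ΣM about A: M_A − (9.95·3.2)·1.6 − 5·7.7 = 0 → M_A = 89.44 kip·ft.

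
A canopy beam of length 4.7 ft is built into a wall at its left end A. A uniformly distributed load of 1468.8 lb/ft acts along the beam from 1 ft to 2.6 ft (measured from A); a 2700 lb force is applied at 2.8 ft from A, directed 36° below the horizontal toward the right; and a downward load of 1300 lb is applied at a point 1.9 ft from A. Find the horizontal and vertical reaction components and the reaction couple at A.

Resultant of the distributed load: 1468.8 × 1.6 = 2350.08 lb at 1.8 ft from A.
ΣF_x = 0: A_x + 2700·cos36° = 0 → A_x = -2184 lb.
ΣF_y = 0: A_y − 1468.8·1.6 − 2700·sin36° − 1300 = 0 → A_y = 5237 lb.
ΣM about A: M_A − (1468.8·1.6)·1.8 − 2700·sin36°·2.8 − 1300·1.9 = 0 → M_A = 11140 lb·ft.

A_x = -2184 lb, A_y = 5237 lb, M_A = 11140 lb·ft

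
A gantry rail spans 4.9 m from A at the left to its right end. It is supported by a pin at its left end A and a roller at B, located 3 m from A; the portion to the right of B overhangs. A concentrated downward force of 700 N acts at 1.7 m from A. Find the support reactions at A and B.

Moments about A: B_y·3 − 700·1.7 = 0 → B_y = 1190/3 = 396.667 ≈ 396.7 N.
ΣF_y = 0: A_y + 396.667 − 700 = 0 → A_y = 303.3 N.
ΣF_x = 0: no horizontal applied forces, so A_x = 0.

A_x = 0, A_y = 303.3 N, B_y = 396.7 N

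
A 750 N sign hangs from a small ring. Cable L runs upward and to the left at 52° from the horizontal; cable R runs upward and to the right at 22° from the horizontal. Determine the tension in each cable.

T_L = 723.4 N, T_R = 480.4 N

ΣF_x = 0: −T_L·cos52° + T_R·cos22° = 0 → T_R = 0.664012·T_L.
ΣF_y = 0: T_L·sin52° + T_R·sin22° = 750.
Substitute: T_L·(0.788011 + 0.664012·0.374607) = 750 → T_L = 723.411 ≈ 723.4 N.
Then T_R = 0.664012 × 723.411 = 480.4 N.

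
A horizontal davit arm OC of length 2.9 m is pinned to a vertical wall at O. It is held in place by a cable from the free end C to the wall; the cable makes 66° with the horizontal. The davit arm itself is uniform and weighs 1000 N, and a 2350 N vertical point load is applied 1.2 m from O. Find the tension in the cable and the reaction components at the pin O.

ΣM about O: T·sin66°·2.9 − 1000·1.45 − 2350·1.2 = 0 → T = 4270/(2.9·0.913545) = 1611.76 ≈ 1612 N.
ΣF_x = 0: O_x − T·cos66° = 0 → O_x = 1611.76 × 0.406737 = 655.6 N.
ΣF_y = 0: O_y + T·sin66° − 1000 − 2350 = 0 → O_y = 3350 − 1611.76 × 0.913545 = 1878 N.

T = 1612 N, O_x = 655.6 N, O_y = 1878 N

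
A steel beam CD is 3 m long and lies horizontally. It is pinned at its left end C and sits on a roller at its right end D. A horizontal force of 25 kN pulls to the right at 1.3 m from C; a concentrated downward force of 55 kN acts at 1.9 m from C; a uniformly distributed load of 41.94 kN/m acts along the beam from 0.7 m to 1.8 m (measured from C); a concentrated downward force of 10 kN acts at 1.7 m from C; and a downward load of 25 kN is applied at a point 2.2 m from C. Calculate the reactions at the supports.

Resultant of the distributed load: 41.94 × 1.1 = 46.134 kN at 1.25 m from C.
Moments about C: D_y·3 − 55·1.9 − (41.94·1.1)·1.25 − 10·1.7 − 25·2.2 = 0 → D_y = 234.1675/3 = 78.0558 ≈ 78.06 kN.
ΣF_y = 0: C_y + 78.0558 − 55 − 41.94·1.1 − 10 − 25 = 0 → C_y = 58.08 kN.
ΣF_x = 0: C_x + 25 = 0 → C_x = -25.00 kN.

C_x = -25.00 kN, C_y = 58.08 kN, D_y = 78.06 kN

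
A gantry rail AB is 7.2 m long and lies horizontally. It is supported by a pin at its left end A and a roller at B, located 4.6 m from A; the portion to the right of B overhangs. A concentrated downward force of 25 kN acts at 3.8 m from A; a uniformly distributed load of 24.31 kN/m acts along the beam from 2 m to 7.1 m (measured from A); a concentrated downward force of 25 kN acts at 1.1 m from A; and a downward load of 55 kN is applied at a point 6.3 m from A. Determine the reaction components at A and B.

Resultant of the distributed load: 24.31 × 5.1 = 123.981 kN at 4.55 m from A.
ΣM about A: B_y·4.6 − 25·3.8 − (24.31·5.1)·4.55 − 25·1.1 − 55·6.3 = 0 → B_y = 1033.11355/4.6 = 224.59 ≈ 224.6 kN.
ΣF_y = 0: A_y + 224.59 − 25 − 24.31·5.1 − 25 − 55 = 0 → A_y = 4.391 kN.
ΣF_x = 0: no horizontal applied forces, so A_x = 0.

A_x = 0, A_y = 4.391 kN, B_y = 224.6 kN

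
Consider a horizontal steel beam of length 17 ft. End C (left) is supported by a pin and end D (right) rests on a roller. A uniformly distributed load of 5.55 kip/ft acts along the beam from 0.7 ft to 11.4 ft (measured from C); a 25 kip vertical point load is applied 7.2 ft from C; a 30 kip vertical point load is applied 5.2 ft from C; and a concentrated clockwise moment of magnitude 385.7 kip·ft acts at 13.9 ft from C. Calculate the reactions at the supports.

Resultant of the distributed load: 5.55 × 10.7 = 59.385 kip at 6.05 ft from C.
ΣM about C: D_y·17 − (5.55·10.7)·6.05 − 25·7.2 − 30·5.2 − 385.7 = 0 → D_y = 1080.97925/17 = 63.587 ≈ 63.59 kip.
ΣF_y = 0: C_y + 63.587 − 5.55·10.7 − 25 − 30 = 0 → C_y = 50.80 kip.
ΣF_x = 0: no horizontal applied forces, so C_x = 0.

C_x = 0, C_y = 50.80 kip, D_y = 63.59 kip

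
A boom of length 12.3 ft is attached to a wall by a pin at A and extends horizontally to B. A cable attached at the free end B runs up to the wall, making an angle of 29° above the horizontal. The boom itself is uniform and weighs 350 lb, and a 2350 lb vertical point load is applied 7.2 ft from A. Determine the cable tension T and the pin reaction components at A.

ΣM about A: T·sin29°·12.3 − 350·6.15 − 2350·7.2 = 0 → T = 19072.5/(12.3·0.48481) = 3198.39 ≈ 3198 lb.
ΣF_x = 0: A_x − T·cos29° = 0 → A_x = 3198.39 × 0.87462 = 2797 lb.
ΣF_y = 0: A_y + T·sin29° − 350 − 2350 = 0 → A_y = 2700 − 3198.39 × 0.48481 = 1149 lb.

T = 3198 lb, A_x = 2797 lb, A_y = 1149 lb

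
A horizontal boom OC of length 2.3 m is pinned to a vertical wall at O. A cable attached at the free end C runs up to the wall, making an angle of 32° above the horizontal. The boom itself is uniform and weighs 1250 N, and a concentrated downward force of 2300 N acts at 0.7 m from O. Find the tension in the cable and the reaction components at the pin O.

T = 2500 N, O_x = 2120 N, O_y = 2225 N

ΣM about O: T·sin32°·2.3 − 1250·1.15 − 2300·0.7 = 0 → T = 3047.5/(2.3·0.529919) = 2500.38 ≈ 2500 N.
ΣF_x = 0: O_x − T·cos32° = 0 → O_x = 2500.38 × 0.848048 = 2120 N.
ΣF_y = 0: O_y + T·sin32° − 1250 − 2300 = 0 → O_y = 3550 − 2500.38 × 0.529919 = 2225 N.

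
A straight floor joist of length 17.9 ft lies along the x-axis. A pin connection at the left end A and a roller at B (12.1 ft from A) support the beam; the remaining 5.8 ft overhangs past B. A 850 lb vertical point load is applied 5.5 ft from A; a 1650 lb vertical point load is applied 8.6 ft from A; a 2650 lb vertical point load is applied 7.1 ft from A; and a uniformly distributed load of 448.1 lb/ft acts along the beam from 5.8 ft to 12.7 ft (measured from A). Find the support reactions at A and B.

A_x = 0, A_y = 2764 lb, B_y = 5478 lb

Resultant of the distributed load: 448.1 × 6.9 = 3091.89 lb at 9.25 ft from A.
Taking moments about A: B_y·12.1 − 850·5.5 − 1650·8.6 − 2650·7.1 − (448.1·6.9)·9.25 = 0 → B_y = 66279.9825/12.1 = 5477.68 ≈ 5478 lb.
ΣF_y = 0: A_y + 5477.68 − 850 − 1650 − 2650 − 448.1·6.9 = 0 → A_y = 2764 lb.
ΣF_x = 0: no horizontal applied forces, so A_x = 0.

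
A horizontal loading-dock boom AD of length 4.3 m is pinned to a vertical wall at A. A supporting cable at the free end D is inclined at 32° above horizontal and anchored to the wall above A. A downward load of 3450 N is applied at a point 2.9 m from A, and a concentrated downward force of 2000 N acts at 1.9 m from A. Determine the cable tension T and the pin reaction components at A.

ΣM about A: T·sin32°·4.3 − 3450·2.9 − 2000·1.9 = 0 → T = 13805/(4.3·0.529919) = 6058.41 ≈ 6058 N.
ΣF_x = 0: A_x − T·cos32° = 0 → A_x = 6058.41 × 0.848048 = 5138 N.
ΣF_y = 0: A_y + T·sin32° − 3450 − 2000 = 0 → A_y = 5450 − 6058.41 × 0.529919 = 2240 N.

T = 6058 N, A_x = 5138 N, A_y = 2240 N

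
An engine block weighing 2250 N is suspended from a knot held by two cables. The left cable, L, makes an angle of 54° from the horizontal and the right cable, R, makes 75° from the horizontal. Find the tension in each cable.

ΣF_x = 0: −T_L·cos54° + T_R·cos75° = 0 → T_R = 2.27103·T_L.
ΣF_y = 0: T_L·sin54° + T_R·sin75° = 2250.
Substitute: T_L·(0.809017 + 2.27103·0.965926) = 2250 → T_L = 749.335 ≈ 749.3 N.
Then T_R = 2.27103 × 749.335 = 1702 N.

T_L = 749.3 N, T_R = 1702 N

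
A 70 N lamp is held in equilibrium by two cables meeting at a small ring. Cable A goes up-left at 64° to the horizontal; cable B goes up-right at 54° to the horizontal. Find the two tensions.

T_A = 46.60 N, T_B = 34.75 N

ΣF_x = 0: −T_A·cos64° + T_B·cos54° = 0 → T_B = 0.745802·T_A.
ΣF_y = 0: T_A·sin64° + T_B·sin54° = 70.
Substitute: T_A·(0.898794 + 0.745802·0.809017) = 70 → T_A = 46.5995 ≈ 46.60 N.
Then T_B = 0.745802 × 46.5995 = 34.75 N.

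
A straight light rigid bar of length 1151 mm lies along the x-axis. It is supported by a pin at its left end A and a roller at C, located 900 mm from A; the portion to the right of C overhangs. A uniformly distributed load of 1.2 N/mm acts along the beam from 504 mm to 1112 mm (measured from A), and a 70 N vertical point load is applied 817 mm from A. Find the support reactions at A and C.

Resultant of the distributed load: 1.2 × 608 = 729.6 N at 808 mm from A.
ΣM about A: C_y·900 − (1.2·608)·808 − 70·817 = 0 → C_y = 646706.8/900 = 718.563 ≈ 718.6 N.
ΣF_y = 0: A_y + 718.563 − 1.2·608 − 70 = 0 → A_y = 81.04 N.
ΣF_x = 0: no horizontal applied forces, so A_x = 0.

A_x = 0, A_y = 81.04 N, C_y = 718.6 N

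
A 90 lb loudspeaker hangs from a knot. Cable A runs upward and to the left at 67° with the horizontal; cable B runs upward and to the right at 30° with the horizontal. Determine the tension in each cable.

ΣF_x = 0: −T_A·cos67° + T_B·cos30° = 0 → T_B = 0.451177·T_A.
ΣF_y = 0: T_A·sin67° + T_B·sin30° = 90.
Substitute: T_A·(0.920505 + 0.451177·0.5) = 90 → T_A = 78.5276 ≈ 78.53 lb.
Then T_B = 0.451177 × 78.5276 = 35.43 lb.

T_A = 78.53 lb, T_B = 35.43 lb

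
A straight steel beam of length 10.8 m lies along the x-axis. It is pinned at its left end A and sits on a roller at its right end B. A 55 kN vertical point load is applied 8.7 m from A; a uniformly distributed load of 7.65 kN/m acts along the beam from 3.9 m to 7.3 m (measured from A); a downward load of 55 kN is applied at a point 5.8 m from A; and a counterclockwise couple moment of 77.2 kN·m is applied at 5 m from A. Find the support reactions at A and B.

Resultant of the distributed load: 7.65 × 3.4 = 26.01 kN at 5.6 m from A.
Taking moments about A: B_y·10.8 − 55·8.7 − (7.65·3.4)·5.6 − 55·5.8 + 77.2 = 0 → B_y = 865.956/10.8 = 80.1811 ≈ 80.18 kN.
ΣF_y = 0: A_y + 80.1811 − 55 − 7.65·3.4 − 55 = 0 → A_y = 55.83 kN.
ΣF_x = 0: no horizontal applied forces, so A_x = 0.

A_x = 0, A_y = 55.83 kN, B_y = 80.18 kN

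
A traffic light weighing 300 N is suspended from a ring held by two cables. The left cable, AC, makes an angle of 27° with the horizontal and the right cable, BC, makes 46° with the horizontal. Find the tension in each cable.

T_AC = 217.9 N, T_BC = 279.5 N

ΣF_x = 0: −T_AC·cos27° + T_BC·cos46° = 0 → T_BC = 1.28265·T_AC.
ΣF_y = 0: T_AC·sin27° + T_BC·sin46° = 300.
Substitute: T_AC·(0.45399 + 1.28265·0.71934) = 300 → T_AC = 217.92 ≈ 217.9 N.
Then T_BC = 1.28265 × 217.92 = 279.5 N.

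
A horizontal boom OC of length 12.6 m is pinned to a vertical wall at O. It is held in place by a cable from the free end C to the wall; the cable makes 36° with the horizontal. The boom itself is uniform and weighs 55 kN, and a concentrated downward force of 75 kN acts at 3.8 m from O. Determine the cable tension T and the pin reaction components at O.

T = 85.27 kN, O_x = 68.98 kN, O_y = 79.88 kN

ΣM about O: T·sin36°·12.6 − 55·6.3 − 75·3.8 = 0 → T = 631.5/(12.6·0.587785) = 85.2677 ≈ 85.27 kN.
ΣF_x = 0: O_x − T·cos36° = 0 → O_x = 85.2677 × 0.809017 = 68.98 kN.
ΣF_y = 0: O_y + T·sin36° − 55 − 75 = 0 → O_y = 130 − 85.2677 × 0.587785 = 79.88 kN.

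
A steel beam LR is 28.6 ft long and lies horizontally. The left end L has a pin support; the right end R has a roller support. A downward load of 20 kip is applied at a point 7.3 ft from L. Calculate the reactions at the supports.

L_x = 0, L_y = 14.90 kip, R_y = 5.105 kip

Taking moments about L: R_y·28.6 − 20·7.3 = 0 → R_y = 146/28.6 = 5.1049 ≈ 5.105 kip.
ΣF_y = 0: L_y + 5.1049 − 20 = 0 → L_y = 14.90 kip.
ΣF_x = 0: no horizontal applied forces, so L_x = 0.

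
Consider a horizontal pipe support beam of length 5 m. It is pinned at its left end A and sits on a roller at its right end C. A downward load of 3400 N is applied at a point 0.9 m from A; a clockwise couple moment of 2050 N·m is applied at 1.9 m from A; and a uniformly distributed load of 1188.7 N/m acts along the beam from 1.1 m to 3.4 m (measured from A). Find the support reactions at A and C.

Resultant of the distributed load: 1188.7 × 2.3 = 2734.01 N at 2.25 m from A.
ΣM about A: C_y·5 − 3400·0.9 − 2050 − (1188.7·2.3)·2.25 = 0 → C_y = 11261.5225/5 = 2252.3 ≈ 2252 N.
ΣF_y = 0: A_y + 2252.3 − 3400 − 1188.7·2.3 = 0 → A_y = 3882 N.
ΣF_x = 0: no horizontal applied forces, so A_x = 0.

A_x = 0, A_y = 3882 N, C_y = 2252 N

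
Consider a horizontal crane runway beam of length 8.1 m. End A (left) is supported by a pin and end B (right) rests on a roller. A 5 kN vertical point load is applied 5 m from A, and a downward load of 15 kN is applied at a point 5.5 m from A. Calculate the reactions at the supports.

A_x = 0, A_y = 6.728 kN, B_y = 13.27 kN

Moments about A: B_y·8.1 − 5·5 − 15·5.5 = 0 → B_y = 107.5/8.1 = 13.2716 ≈ 13.27 kN.
ΣF_y = 0: A_y + 13.2716 − 5 − 15 = 0 → A_y = 6.728 kN.
ΣF_x = 0: no horizontal applied forces, so A_x = 0.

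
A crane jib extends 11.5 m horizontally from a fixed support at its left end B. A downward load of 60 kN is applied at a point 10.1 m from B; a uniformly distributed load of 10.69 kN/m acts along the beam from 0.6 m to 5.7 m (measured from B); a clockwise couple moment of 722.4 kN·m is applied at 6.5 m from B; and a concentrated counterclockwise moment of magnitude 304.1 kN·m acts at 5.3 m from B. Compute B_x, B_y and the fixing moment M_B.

B_x = 0, B_y = 114.5 kN, M_B = 1196 kN·m

Resultant of the distributed load: 10.69 × 5.1 = 54.519 kN at 3.15 m from B.
ΣF_x = 0: B_x = 0.
ΣF_y = 0: B_y − 60 − 10.69·5.1 = 0 → B_y = 114.5 kN.
ΣM about B: M_B − 60·10.1 − (10.69·5.1)·3.15 − 722.4 + 304.1 = 0 → M_B = 1196 kN·m.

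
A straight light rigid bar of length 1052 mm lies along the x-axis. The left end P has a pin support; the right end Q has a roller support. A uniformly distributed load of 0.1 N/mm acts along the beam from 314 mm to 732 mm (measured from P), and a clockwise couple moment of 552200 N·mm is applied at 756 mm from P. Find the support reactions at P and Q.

P_x = 0, P_y = -503.9 N, Q_y = 545.7 N

Resultant of the distributed load: 0.1 × 418 = 41.8 N at 523 mm from P.
Taking moments about P: Q_y·1052 − (0.1·418)·523 − 552200 = 0 → Q_y = 574061.4/1052 = 545.686 ≈ 545.7 N.
ΣF_y = 0: P_y + 545.686 − 0.1·418 = 0 → P_y = -503.9 N.
ΣF_x = 0: no horizontal applied forces, so P_x = 0.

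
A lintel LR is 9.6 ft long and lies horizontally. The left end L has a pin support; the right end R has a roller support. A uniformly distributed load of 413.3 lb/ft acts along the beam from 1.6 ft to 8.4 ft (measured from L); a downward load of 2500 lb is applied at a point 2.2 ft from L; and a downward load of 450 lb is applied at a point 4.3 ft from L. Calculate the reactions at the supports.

L_x = 0, L_y = 3522 lb, R_y = 2238 lb

Resultant of the distributed load: 413.3 × 6.8 = 2810.44 lb at 5 ft from L.
ΣM about L: R_y·9.6 − (413.3·6.8)·5 − 2500·2.2 − 450·4.3 = 0 → R_y = 21487.2/9.6 = 2238.25 ≈ 2238 lb.
ΣF_y = 0: L_y + 2238.25 − 413.3·6.8 − 2500 − 450 = 0 → L_y = 3522 lb.
ΣF_x = 0: no horizontal applied forces, so L_x = 0.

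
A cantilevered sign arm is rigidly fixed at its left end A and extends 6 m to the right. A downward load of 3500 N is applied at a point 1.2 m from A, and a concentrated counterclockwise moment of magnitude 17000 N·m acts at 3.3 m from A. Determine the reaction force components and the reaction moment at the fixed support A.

ΣF_x = 0: A_x = 0.
ΣF_y = 0: A_y − 3500 = 0 → A_y = 3500 N.
ΣM about A: M_A − 3500·1.2 + 17000 = 0 → M_A = -12800 N·m.

A_x = 0, A_y = 3500 N, M_A = -12800 N·m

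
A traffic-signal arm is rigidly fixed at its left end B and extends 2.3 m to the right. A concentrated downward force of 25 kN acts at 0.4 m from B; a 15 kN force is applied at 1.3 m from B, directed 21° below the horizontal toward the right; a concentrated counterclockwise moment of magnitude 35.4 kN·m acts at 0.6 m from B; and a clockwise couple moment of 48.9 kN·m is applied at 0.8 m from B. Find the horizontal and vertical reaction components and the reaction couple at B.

ΣF_x = 0: B_x + 15·cos21° = 0 → B_x = -14.00 kN.
ΣF_y = 0: B_y − 25 − 15·sin21° = 0 → B_y = 30.38 kN.
ΣM about B: M_B − 25·0.4 − 15·sin21°·1.3 + 35.4 − 48.9 = 0 → M_B = 30.49 kN·m.

B_x = -14.00 kN, B_y = 30.38 kN, M_B = 30.49 kN·m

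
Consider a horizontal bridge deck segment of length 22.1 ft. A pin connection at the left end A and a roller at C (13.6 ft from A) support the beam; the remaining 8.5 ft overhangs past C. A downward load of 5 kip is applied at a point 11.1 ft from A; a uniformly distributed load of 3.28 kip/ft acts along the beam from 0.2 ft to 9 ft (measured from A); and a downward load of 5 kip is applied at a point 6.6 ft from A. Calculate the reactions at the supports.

A_x = 0, A_y = 22.59 kip, C_y = 16.27 kip

Resultant of the distributed load: 3.28 × 8.8 = 28.864 kip at 4.6 ft from A.
Taking moments about A: C_y·13.6 − 5·11.1 − (3.28·8.8)·4.6 − 5·6.6 = 0 → C_y = 221.2744/13.6 = 16.2702 ≈ 16.27 kip.
ΣF_y = 0: A_y + 16.2702 − 5 − 3.28·8.8 − 5 = 0 → A_y = 22.59 kip.
ΣF_x = 0: no horizontal applied forces, so A_x = 0.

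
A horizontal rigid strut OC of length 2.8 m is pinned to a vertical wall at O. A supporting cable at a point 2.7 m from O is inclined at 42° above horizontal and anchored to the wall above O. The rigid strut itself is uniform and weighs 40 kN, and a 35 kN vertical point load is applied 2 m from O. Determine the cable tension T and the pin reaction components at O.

ΣM about O: T·sin42°·2.7 − 40·1.4 − 35·2 = 0 → T = 126/(2.7·0.669131) = 69.7422 ≈ 69.74 kN.
ΣF_x = 0: O_x − T·cos42° = 0 → O_x = 69.7422 × 0.743145 = 51.83 kN.
ΣF_y = 0: O_y + T·sin42° − 40 − 35 = 0 → O_y = 75 − 69.7422 × 0.669131 = 28.33 kN.

T = 69.74 kN, O_x = 51.83 kN, O_y = 28.33 kN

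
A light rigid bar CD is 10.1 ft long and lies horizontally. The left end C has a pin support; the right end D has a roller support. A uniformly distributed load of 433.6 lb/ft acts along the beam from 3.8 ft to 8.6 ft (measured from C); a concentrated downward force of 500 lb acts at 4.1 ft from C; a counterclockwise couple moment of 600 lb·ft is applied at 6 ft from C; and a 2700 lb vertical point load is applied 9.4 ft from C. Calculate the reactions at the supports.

C_x = 0, C_y = 1347 lb, D_y = 3934 lb

Resultant of the distributed load: 433.6 × 4.8 = 2081.28 lb at 6.2 ft from C.
Taking moments about C: D_y·10.1 − (433.6·4.8)·6.2 − 500·4.1 + 600 − 2700·9.4 = 0 → D_y = 39733.936/10.1 = 3934.05 ≈ 3934 lb.
ΣF_y = 0: C_y + 3934.05 − 433.6·4.8 − 500 − 2700 = 0 → C_y = 1347 lb.
ΣF_x = 0: no horizontal applied forces, so C_x = 0.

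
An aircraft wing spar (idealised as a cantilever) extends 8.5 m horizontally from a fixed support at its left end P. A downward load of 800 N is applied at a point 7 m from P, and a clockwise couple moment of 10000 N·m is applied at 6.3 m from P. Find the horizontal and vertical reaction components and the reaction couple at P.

ΣF_x = 0: P_x = 0.
ΣF_y = 0: P_y − 800 = 0 → P_y = 800.0 N.
ΣM about P: M_P − 800·7 − 10000 = 0 → M_P = 15600 N·m.

P_x = 0, P_y = 800.0 N, M_P = 15600 N·m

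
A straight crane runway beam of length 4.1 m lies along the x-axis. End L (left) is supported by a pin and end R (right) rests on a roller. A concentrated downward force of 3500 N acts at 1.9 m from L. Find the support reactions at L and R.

ΣM about L: R_y·4.1 − 3500·1.9 = 0 → R_y = 6650/4.1 = 1621.95 ≈ 1622 N.
ΣF_y = 0: L_y + 1621.95 − 3500 = 0 → L_y = 1878 N.
ΣF_x = 0: no horizontal applied forces, so L_x = 0.

L_x = 0, L_y = 1878 N, R_y = 1622 N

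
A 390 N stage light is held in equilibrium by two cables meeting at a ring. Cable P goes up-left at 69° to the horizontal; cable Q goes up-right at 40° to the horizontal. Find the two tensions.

T_P = 316.0 N, T_Q = 147.8 N

ΣF_x = 0: −T_P·cos69° + T_Q·cos40° = 0 → T_Q = 0.467816·T_P.
ΣF_y = 0: T_P·sin69° + T_Q·sin40° = 390.
Substitute: T_P·(0.93358 + 0.467816·0.642788) = 390 → T_P = 315.972 ≈ 316.0 N.
Then T_Q = 0.467816 × 315.972 = 147.8 N.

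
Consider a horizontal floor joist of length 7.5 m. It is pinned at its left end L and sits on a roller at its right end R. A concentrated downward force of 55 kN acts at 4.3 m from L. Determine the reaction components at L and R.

Moments about L: R_y·7.5 − 55·4.3 = 0 → R_y = 236.5/7.5 = 31.5333 ≈ 31.53 kN.
ΣF_y = 0: L_y + 31.5333 − 55 = 0 → L_y = 23.47 kN.
ΣF_x = 0: no horizontal applied forces, so L_x = 0.

L_x = 0, L_y = 23.47 kN, R_y = 31.53 kN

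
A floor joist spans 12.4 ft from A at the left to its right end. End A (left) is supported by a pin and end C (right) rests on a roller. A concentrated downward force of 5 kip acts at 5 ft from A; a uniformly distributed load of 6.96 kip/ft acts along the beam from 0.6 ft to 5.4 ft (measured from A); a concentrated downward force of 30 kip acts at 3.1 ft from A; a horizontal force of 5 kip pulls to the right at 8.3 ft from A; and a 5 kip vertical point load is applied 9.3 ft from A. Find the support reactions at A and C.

A_x = -5.000 kip, A_y = 52.06 kip, C_y = 21.35 kip

Resultant of the distributed load: 6.96 × 4.8 = 33.408 kip at 3 ft from A.
Moments about A: C_y·12.4 − 5·5 − (6.96·4.8)·3 − 30·3.1 − 5·9.3 = 0 → C_y = 264.724/12.4 = 21.3487 ≈ 21.35 kip.
ΣF_y = 0: A_y + 21.3487 − 5 − 6.96·4.8 − 30 − 5 = 0 → A_y = 52.06 kip.
ΣF_x = 0: A_x + 5 = 0 → A_x = -5.000 kip.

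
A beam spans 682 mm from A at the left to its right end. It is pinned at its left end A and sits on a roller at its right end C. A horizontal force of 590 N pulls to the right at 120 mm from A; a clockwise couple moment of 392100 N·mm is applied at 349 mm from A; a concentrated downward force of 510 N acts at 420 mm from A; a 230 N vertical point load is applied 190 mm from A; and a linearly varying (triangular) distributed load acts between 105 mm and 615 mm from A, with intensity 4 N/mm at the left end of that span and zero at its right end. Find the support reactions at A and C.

A_x = -590.0 N, A_y = 395.6 N, C_y = 1364 N

Resultant of the triangular load: ½ × 4 × 510 = 1020 N, acting at 275 mm from A (one-third of the span from the peak).
ΣM about A: C_y·682 − 392100 − 510·420 − 230·190 − (½·4·510)·275 = 0 → C_y = 930500/682 = 1364.37 ≈ 1364 N.
ΣF_y = 0: A_y + 1364.37 − 510 − 230 − ½·4·510 = 0 → A_y = 395.6 N.
ΣF_x = 0: A_x + 590 = 0 → A_x = -590.0 N.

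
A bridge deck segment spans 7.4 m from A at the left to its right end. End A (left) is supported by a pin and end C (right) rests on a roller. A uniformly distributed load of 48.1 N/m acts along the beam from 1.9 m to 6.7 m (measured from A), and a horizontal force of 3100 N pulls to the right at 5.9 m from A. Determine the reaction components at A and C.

A_x = -3100 N, A_y = 96.72 N, C_y = 134.2 N

Resultant of the distributed load: 48.1 × 4.8 = 230.88 N at 4.3 m from A.
Taking moments about A: C_y·7.4 − (48.1·4.8)·4.3 = 0 → C_y = 992.784/7.4 = 134.16 ≈ 134.2 N.
ΣF_y = 0: A_y + 134.16 − 48.1·4.8 = 0 → A_y = 96.72 N.
ΣF_x = 0: A_x + 3100 = 0 → A_x = -3100 N.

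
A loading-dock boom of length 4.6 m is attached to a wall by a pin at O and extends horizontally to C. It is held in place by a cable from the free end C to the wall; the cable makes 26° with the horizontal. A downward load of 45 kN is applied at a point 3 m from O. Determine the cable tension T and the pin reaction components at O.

T = 66.95 kN, O_x = 60.17 kN, O_y = 15.65 kN

ΣM about O: T·sin26°·4.6 − 45·3 = 0 → T = 135/(4.6·0.438371) = 66.9475 ≈ 66.95 kN.
ΣF_x = 0: O_x − T·cos26° = 0 → O_x = 66.9475 × 0.898794 = 60.17 kN.
ΣF_y = 0: O_y + T·sin26° − 45 = 0 → O_y = 45 − 66.9475 × 0.438371 = 15.65 kN.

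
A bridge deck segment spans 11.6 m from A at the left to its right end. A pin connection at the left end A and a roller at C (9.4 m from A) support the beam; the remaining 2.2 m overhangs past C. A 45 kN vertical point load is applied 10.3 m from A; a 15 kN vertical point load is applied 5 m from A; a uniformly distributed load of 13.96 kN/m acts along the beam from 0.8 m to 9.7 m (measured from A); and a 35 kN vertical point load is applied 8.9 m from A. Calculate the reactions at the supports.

Resultant of the distributed load: 13.96 × 8.9 = 124.244 kN at 5.25 m from A.
Moments about A: C_y·9.4 − 45·10.3 − 15·5 − (13.96·8.9)·5.25 − 35·8.9 = 0 → C_y = 1502.281/9.4 = 159.817 ≈ 159.8 kN.
ΣF_y = 0: A_y + 159.817 − 45 − 15 − 13.96·8.9 − 35 = 0 → A_y = 59.43 kN.
ΣF_x = 0: no horizontal applied forces, so A_x = 0.

A_x = 0, A_y = 59.43 kN, C_y = 159.8 kN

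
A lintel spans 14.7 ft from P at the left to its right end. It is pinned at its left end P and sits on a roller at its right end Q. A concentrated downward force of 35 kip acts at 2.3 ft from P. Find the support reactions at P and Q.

Moments about P: Q_y·14.7 − 35·2.3 = 0 → Q_y = 80.5/14.7 = 5.47619 ≈ 5.476 kip.
ΣF_y = 0: P_y + 5.47619 − 35 = 0 → P_y = 29.52 kip.
ΣF_x = 0: no horizontal applied forces, so P_x = 0.

P_x = 0, P_y = 29.52 kip, Q_y = 5.476 kip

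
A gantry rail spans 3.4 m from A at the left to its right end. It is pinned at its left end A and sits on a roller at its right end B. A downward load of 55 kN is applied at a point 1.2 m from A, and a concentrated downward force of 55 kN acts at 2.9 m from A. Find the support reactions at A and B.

ΣM about A: B_y·3.4 − 55·1.2 − 55·2.9 = 0 → B_y = 225.5/3.4 = 66.3235 ≈ 66.32 kN.
ΣF_y = 0: A_y + 66.3235 − 55 − 55 = 0 → A_y = 43.68 kN.
ΣF_x = 0: no horizontal applied forces, so A_x = 0.

A_x = 0, A_y = 43.68 kN, B_y = 66.32 kN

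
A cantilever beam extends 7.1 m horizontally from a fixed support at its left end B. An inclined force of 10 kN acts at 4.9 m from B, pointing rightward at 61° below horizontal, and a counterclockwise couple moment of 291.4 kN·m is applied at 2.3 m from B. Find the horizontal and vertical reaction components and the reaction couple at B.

B_x = -4.848 kN, B_y = 8.746 kN, M_B = -248.5 kN·m

ΣF_x = 0: B_x + 10·cos61° = 0 → B_x = -4.848 kN.
ΣF_y = 0: B_y − 10·sin61° = 0 → B_y = 8.746 kN.
ΣM about B: M_B − 10·sin61°·4.9 + 291.4 = 0 → M_B = -248.5 kN·m.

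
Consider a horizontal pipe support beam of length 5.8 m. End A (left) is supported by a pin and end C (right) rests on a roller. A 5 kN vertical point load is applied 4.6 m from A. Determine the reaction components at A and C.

Moments about A: C_y·5.8 − 5·4.6 = 0 → C_y = 23/5.8 = 3.96552 ≈ 3.966 kN.
ΣF_y = 0: A_y + 3.96552 − 5 = 0 → A_y = 1.034 kN.
ΣF_x = 0: no horizontal applied forces, so A_x = 0.

A_x = 0, A_y = 1.034 kN, C_y = 3.966 kN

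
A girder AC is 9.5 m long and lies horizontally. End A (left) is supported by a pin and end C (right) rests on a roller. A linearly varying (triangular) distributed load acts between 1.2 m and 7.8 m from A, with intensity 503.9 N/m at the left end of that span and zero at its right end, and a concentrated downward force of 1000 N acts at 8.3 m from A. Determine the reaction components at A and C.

Resultant of the triangular load: ½ × 503.9 × 6.6 = 1662.87 N, acting at 3.4 m from A (one-third of the span from the peak).
Moments about A: C_y·9.5 − (½·503.9·6.6)·3.4 − 1000·8.3 = 0 → C_y = 13953.758/9.5 = 1468.82 ≈ 1469 N.
ΣF_y = 0: A_y + 1468.82 − ½·503.9·6.6 − 1000 = 0 → A_y = 1194 N.
ΣF_x = 0: no horizontal applied forces, so A_x = 0.

A_x = 0, A_y = 1194 N, C_y = 1469 N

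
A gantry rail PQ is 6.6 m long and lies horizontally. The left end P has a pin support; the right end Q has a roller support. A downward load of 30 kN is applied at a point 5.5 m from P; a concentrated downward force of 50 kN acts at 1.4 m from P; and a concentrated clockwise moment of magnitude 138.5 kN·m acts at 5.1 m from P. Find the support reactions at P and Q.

ΣM about P: Q_y·6.6 − 30·5.5 − 50·1.4 − 138.5 = 0 → Q_y = 373.5/6.6 = 56.5909 ≈ 56.59 kN.
ΣF_y = 0: P_y + 56.5909 − 30 − 50 = 0 → P_y = 23.41 kN.
ΣF_x = 0: no horizontal applied forces, so P_x = 0.

P_x = 0, P_y = 23.41 kN, Q_y = 56.59 kN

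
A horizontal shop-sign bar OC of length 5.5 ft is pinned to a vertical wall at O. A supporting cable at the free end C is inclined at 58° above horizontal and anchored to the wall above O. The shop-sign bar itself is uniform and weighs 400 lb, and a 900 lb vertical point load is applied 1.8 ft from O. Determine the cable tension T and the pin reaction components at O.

T = 583.2 lb, O_x = 309.0 lb, O_y = 805.5 lb

ΣM about O: T·sin58°·5.5 − 400·2.75 − 900·1.8 = 0 → T = 2720/(5.5·0.848048) = 583.157 ≈ 583.2 lb.
ΣF_x = 0: O_x − T·cos58° = 0 → O_x = 583.157 × 0.529919 = 309.0 lb.
ΣF_y = 0: O_y + T·sin58° − 400 − 900 = 0 → O_y = 1300 − 583.157 × 0.848048 = 805.5 lb.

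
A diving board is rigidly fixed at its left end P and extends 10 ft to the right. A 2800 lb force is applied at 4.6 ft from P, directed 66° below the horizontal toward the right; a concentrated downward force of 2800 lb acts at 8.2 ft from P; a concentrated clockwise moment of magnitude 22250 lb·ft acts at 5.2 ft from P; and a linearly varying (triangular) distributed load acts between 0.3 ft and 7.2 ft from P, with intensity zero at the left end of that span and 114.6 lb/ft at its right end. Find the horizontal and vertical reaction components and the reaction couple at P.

P_x = -1139 lb, P_y = 5753 lb, M_P = 58910 lb·ft

Resultant of the triangular load: ½ × 114.6 × 6.9 = 395.37 lb, acting at 4.9 ft from P (one-third of the span from the peak).
ΣF_x = 0: P_x + 2800·cos66° = 0 → P_x = -1139 lb.
ΣF_y = 0: P_y − 2800·sin66° − 2800 − ½·114.6·6.9 = 0 → P_y = 5753 lb.
ΣM about P: M_P − 2800·sin66°·4.6 − 2800·8.2 − 22250 − (½·114.6·6.9)·4.9 = 0 → M_P = 58910 lb·ft.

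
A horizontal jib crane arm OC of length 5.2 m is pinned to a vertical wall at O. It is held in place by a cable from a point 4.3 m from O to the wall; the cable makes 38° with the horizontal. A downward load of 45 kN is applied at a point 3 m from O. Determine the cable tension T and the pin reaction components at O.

T = 50.99 kN, O_x = 40.18 kN, O_y = 13.60 kN

ΣM about O: T·sin38°·4.3 − 45·3 = 0 → T = 135/(4.3·0.615661) = 50.9945 ≈ 50.99 kN.
ΣF_x = 0: O_x − T·cos38° = 0 → O_x = 50.9945 × 0.788011 = 40.18 kN.
ΣF_y = 0: O_y + T·sin38° − 45 = 0 → O_y = 45 − 50.9945 × 0.615661 = 13.60 kN.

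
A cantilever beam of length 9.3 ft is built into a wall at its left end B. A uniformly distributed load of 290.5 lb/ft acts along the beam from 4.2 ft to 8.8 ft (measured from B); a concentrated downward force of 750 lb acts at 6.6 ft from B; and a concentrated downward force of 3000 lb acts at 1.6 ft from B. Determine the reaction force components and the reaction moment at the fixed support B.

Resultant of the distributed load: 290.5 × 4.6 = 1336.3 lb at 6.5 ft from B.
ΣF_x = 0: B_x = 0.
ΣF_y = 0: B_y − 290.5·4.6 − 750 − 3000 = 0 → B_y = 5086 lb.
ΣM about B: M_B − (290.5·4.6)·6.5 − 750·6.6 − 3000·1.6 = 0 → M_B = 18440 lb·ft.

B_x = 0, B_y = 5086 lb, M_B = 18440 lb·ft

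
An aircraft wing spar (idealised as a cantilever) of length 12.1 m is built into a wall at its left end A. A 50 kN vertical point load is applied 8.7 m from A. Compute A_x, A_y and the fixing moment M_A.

ΣF_x = 0: A_x = 0.
ΣF_y = 0: A_y − 50 = 0 → A_y = 50.00 kN.
ΣM about A: M_A − 50·8.7 = 0 → M_A = 435.0 kN·m.

A_x = 0, A_y = 50.00 kN, M_A = 435.0 kN·m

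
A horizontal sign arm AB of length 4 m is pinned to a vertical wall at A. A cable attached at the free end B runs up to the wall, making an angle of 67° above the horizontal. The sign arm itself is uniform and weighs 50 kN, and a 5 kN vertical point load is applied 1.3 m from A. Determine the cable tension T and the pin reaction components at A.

ΣM about A: T·sin67°·4 − 50·2 − 5·1.3 = 0 → T = 106.5/(4·0.920505) = 28.9243 ≈ 28.92 kN.
ΣF_x = 0: A_x − T·cos67° = 0 → A_x = 28.9243 × 0.390731 = 11.30 kN.
ΣF_y = 0: A_y + T·sin67° − 50 − 5 = 0 → A_y = 55 − 28.9243 × 0.920505 = 28.38 kN.

T = 28.92 kN, A_x = 11.30 kN, A_y = 28.38 kN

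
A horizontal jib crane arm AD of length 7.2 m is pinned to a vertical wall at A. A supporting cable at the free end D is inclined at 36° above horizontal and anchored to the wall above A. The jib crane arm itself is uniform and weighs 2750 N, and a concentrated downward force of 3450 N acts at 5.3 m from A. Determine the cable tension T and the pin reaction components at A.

T = 6660 N, A_x = 5388 N, A_y = 2285 N

ΣM about A: T·sin36°·7.2 − 2750·3.6 − 3450·5.3 = 0 → T = 28185/(7.2·0.587785) = 6659.89 ≈ 6660 N.
ΣF_x = 0: A_x − T·cos36° = 0 → A_x = 6659.89 × 0.809017 = 5388 N.
ΣF_y = 0: A_y + T·sin36° − 2750 − 3450 = 0 → A_y = 6200 − 6659.89 × 0.587785 = 2285 N.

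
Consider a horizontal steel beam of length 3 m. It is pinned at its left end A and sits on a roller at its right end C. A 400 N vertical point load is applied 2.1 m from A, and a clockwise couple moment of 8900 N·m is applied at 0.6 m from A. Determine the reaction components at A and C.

A_x = 0, A_y = -2847 N, C_y = 3247 N

Moments about A: C_y·3 − 400·2.1 − 8900 = 0 → C_y = 9740/3 = 3246.67 ≈ 3247 N.
ΣF_y = 0: A_y + 3246.67 − 400 = 0 → A_y = -2847 N.
ΣF_x = 0: no horizontal applied forces, so A_x = 0.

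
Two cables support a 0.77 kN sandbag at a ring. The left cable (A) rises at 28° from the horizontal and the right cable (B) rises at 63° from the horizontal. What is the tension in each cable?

T_A = 0.3496 kN, T_B = 0.6800 kN

ΣF_x = 0: −T_A·cos28° + T_B·cos63° = 0 → T_B = 1.94486·T_A.
ΣF_y = 0: T_A·sin28° + T_B·sin63° = 0.77.
Substitute: T_A·(0.469472 + 1.94486·0.891007) = 0.77 → T_A = 0.349626 ≈ 0.3496 kN.
Then T_B = 1.94486 × 0.349626 = 0.6800 kN.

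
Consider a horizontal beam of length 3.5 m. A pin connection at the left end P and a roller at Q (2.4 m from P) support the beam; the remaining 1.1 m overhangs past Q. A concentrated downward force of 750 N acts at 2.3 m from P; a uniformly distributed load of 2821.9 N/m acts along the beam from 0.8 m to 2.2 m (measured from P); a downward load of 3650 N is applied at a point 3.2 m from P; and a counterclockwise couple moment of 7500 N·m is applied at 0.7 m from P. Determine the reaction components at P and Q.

P_x = 0, P_y = 3421 N, Q_y = 4930 N

Resultant of the distributed load: 2821.9 × 1.4 = 3950.66 N at 1.5 m from P.
ΣM about P: Q_y·2.4 − 750·2.3 − (2821.9·1.4)·1.5 − 3650·3.2 + 7500 = 0 → Q_y = 11830.99/2.4 = 4929.58 ≈ 4930 N.
ΣF_y = 0: P_y + 4929.58 − 750 − 2821.9·1.4 − 3650 = 0 → P_y = 3421 N.
ΣF_x = 0: no horizontal applied forces, so P_x = 0.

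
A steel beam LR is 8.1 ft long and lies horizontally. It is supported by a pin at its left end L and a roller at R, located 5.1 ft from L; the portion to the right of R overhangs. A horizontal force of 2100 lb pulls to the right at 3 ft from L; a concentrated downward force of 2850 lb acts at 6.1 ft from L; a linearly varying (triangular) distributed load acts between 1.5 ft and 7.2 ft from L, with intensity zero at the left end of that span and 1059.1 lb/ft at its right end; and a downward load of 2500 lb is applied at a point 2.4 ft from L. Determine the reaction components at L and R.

L_x = -2100 lb, L_y = 646.3 lb, R_y = 7722 lb

Resultant of the triangular load: ½ × 1059.1 × 5.7 = 3018.435 lb, acting at 5.3 ft from L (one-third of the span from the peak).
Taking moments about L: R_y·5.1 − 2850·6.1 − (½·1059.1·5.7)·5.3 − 2500·2.4 = 0 → R_y = 39382.7055/5.1 = 7722.1 ≈ 7722 lb.
ΣF_y = 0: L_y + 7722.1 − 2850 − ½·1059.1·5.7 − 2500 = 0 → L_y = 646.3 lb.
ΣF_x = 0: L_x + 2100 = 0 → L_x = -2100 lb.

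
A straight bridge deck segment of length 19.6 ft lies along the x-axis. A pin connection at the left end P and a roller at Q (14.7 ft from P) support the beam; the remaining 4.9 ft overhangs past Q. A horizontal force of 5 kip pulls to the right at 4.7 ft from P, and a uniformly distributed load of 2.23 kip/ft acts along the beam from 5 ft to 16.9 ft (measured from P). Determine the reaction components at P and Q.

P_x = -5.000 kip, P_y = 6.770 kip, Q_y = 19.77 kip

Resultant of the distributed load: 2.23 × 11.9 = 26.537 kip at 10.95 ft from P.
ΣM about P: Q_y·14.7 − (2.23·11.9)·10.95 = 0 → Q_y = 290.58015/14.7 = 19.7674 ≈ 19.77 kip.
ΣF_y = 0: P_y + 19.7674 − 2.23·11.9 = 0 → P_y = 6.770 kip.
ΣF_x = 0: P_x + 5 = 0 → P_x = -5.000 kip.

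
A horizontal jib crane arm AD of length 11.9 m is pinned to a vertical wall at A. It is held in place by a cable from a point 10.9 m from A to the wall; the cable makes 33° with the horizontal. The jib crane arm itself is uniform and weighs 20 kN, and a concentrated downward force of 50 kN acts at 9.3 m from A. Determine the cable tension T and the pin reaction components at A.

ΣM about A: T·sin33°·10.9 − 20·5.95 − 50·9.3 = 0 → T = 584/(10.9·0.544639) = 98.3734 ≈ 98.37 kN.
ΣF_x = 0: A_x − T·cos33° = 0 → A_x = 98.3734 × 0.838671 = 82.50 kN.
ΣF_y = 0: A_y + T·sin33° − 20 − 50 = 0 → A_y = 70 − 98.3734 × 0.544639 = 16.42 kN.

T = 98.37 kN, A_x = 82.50 kN, A_y = 16.42 kN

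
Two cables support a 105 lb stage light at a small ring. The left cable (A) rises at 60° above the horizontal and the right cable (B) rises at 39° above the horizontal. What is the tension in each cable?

T_A = 82.62 lb, T_B = 53.15 lb

ΣF_x = 0: −T_A·cos60° + T_B·cos39° = 0 → T_B = 0.64338·T_A.
ΣF_y = 0: T_A·sin60° + T_B·sin39° = 105.
Substitute: T_A·(0.866025 + 0.64338·0.62932) = 105 → T_A = 82.6175 ≈ 82.62 lb.
Then T_B = 0.64338 × 82.6175 = 53.15 lb.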